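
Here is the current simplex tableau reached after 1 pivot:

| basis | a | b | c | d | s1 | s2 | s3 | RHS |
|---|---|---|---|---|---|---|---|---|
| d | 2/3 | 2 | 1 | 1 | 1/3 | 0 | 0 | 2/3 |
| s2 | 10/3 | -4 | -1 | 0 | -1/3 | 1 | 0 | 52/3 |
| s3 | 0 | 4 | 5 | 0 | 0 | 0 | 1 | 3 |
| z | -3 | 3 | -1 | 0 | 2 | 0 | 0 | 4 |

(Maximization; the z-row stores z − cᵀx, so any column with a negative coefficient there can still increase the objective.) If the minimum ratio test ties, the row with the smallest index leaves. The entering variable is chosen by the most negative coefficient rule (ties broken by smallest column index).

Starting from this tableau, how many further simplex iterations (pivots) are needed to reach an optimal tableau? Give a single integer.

1

pivot: a in, d out → z = 7
No improving column remains; optimal.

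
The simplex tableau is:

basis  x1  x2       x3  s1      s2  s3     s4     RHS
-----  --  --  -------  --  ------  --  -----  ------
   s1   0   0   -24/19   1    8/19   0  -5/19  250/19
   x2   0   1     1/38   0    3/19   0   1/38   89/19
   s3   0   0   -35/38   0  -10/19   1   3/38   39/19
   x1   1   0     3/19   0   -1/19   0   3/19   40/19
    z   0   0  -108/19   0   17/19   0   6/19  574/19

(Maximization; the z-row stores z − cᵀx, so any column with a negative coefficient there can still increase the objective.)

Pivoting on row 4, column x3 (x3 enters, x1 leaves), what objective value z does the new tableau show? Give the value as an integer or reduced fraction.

Minimum ratio for x3: (40/19)/(3/19) = 40/3.
z changes by −(z-row coeff of x3)·ratio = −(-108/19)·(40/3) = 1440/19.
New z = 574/19 + (1440/19) = 106.

106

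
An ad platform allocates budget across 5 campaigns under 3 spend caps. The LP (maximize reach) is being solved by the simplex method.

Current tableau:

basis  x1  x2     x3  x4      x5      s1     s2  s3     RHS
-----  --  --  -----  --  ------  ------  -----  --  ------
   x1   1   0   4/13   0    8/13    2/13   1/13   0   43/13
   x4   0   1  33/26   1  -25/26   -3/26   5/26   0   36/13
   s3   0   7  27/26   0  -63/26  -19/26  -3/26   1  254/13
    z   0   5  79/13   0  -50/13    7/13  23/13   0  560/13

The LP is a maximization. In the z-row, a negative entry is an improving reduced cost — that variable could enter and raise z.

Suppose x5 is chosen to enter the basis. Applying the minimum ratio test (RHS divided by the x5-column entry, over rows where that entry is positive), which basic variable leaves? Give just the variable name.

x1

Ratios: row 1 (x1): (43/13)/(8/13) = 43/8; row 2 (x4): entry -25/26 ≤ 0, skip; row 3 (s3): entry -63/26 ≤ 0, skip.
Minimum ratio 43/8 is in the x1 row, so x1 leaves.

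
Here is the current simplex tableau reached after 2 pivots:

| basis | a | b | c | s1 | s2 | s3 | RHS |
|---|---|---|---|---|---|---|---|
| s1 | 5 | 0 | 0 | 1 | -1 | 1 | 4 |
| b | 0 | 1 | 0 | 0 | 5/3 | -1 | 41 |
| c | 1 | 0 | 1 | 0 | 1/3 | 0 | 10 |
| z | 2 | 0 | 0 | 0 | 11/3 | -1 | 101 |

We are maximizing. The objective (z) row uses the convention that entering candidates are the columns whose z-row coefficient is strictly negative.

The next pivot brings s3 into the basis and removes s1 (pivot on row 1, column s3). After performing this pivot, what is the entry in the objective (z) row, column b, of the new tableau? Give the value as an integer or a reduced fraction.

Pivot element is row 1, column s3: 1.
Normalize row 1: new (row 1, b) = 0/1 = 0.
z-row ← z-row − (-1)·(new row 1): 0 − (-1)·0 = 0.

0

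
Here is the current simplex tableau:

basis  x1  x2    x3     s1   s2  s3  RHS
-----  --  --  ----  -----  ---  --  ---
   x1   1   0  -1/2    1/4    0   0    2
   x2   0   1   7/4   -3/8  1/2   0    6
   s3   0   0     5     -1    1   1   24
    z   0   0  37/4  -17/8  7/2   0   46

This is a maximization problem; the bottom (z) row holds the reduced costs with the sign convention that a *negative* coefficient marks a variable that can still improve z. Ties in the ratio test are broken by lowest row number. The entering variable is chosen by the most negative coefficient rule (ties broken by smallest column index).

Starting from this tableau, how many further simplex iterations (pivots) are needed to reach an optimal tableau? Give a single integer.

1

pivot: s1 in, x1 out → z = 63
No improving column remains; optimal.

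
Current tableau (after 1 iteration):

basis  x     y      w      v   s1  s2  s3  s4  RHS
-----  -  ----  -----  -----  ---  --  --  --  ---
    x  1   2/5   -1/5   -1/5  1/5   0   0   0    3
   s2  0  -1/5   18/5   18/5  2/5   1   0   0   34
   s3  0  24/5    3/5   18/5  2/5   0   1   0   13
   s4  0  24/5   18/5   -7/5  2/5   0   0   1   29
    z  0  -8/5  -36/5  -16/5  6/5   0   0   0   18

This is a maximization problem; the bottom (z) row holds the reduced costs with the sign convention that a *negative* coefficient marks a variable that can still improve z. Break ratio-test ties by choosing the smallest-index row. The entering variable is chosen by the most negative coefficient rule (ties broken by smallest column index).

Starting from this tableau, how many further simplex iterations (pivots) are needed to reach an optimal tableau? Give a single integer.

2

pivot: w in, s4 out → z = 76
pivot: v in, s2 out → z = 82
No improving column remains; optimal.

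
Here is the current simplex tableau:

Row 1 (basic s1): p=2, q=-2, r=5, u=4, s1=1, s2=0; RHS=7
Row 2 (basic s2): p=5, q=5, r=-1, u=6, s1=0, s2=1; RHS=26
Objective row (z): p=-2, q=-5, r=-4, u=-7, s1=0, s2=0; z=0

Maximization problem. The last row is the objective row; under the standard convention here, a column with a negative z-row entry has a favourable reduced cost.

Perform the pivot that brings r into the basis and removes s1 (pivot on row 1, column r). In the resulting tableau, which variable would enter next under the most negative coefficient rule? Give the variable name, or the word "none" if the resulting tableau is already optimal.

q

Pivot element 5. New z-row = old z-row − (-4)·(row 1/5).
Updated z-row coefficients: p: -2/5, q: -33/5, r: 0, u: -19/5, s1: 4/5, s2: 0.
The most negative is -33/5 in column q, so q would enter next.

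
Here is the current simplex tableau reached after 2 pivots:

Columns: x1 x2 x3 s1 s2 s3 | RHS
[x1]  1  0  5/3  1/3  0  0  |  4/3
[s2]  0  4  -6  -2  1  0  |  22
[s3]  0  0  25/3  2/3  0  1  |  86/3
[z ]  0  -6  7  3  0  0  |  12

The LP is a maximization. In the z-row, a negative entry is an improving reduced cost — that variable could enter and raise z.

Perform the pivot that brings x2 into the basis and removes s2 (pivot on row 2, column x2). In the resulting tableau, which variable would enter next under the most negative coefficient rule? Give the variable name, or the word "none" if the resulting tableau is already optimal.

x3

Pivot element 4. New z-row = old z-row − (-6)·(row 2/4).
Updated z-row coefficients: x1: 0, x2: 0, x3: -2, s1: 0, s2: 3/2, s3: 0.
The most negative is -2 in column x3, so x3 would enter next.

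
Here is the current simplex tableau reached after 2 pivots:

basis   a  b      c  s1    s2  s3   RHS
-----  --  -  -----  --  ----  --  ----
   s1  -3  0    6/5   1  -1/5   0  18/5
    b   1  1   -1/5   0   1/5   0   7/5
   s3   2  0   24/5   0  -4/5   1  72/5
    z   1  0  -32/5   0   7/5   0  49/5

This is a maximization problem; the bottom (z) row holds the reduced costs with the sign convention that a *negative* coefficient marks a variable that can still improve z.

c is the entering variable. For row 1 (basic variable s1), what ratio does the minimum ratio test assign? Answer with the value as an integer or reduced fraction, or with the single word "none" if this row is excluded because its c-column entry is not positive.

3

Ratio = RHS / (c entry) = (18/5) / (6/5) = 3.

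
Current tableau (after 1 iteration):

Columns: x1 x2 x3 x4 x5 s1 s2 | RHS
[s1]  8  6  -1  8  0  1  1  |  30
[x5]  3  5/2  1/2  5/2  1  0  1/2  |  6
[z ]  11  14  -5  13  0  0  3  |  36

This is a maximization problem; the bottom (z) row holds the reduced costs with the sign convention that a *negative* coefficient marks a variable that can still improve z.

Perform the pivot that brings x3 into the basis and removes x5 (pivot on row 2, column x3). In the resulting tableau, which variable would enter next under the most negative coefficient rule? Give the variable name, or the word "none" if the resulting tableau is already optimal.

none

Pivot element 1/2. New z-row = old z-row − (-5)·(row 2/(1/2)).
Updated z-row coefficients: x1: 41, x2: 39, x3: 0, x4: 38, x5: 10, s1: 0, s2: 8.
No coefficient is strictly negative; the tableau after this pivot is optimal.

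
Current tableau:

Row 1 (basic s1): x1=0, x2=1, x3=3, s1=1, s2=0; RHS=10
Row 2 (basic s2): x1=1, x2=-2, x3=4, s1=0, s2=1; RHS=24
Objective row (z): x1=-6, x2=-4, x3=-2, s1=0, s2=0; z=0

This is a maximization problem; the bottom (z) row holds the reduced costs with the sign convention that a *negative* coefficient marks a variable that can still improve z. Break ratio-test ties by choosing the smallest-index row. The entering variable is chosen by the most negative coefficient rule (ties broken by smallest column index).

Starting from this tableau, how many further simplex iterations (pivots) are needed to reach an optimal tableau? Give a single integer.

2

pivot: x1 in, s2 out → z = 144
pivot: x2 in, s1 out → z = 304
No improving column remains; optimal.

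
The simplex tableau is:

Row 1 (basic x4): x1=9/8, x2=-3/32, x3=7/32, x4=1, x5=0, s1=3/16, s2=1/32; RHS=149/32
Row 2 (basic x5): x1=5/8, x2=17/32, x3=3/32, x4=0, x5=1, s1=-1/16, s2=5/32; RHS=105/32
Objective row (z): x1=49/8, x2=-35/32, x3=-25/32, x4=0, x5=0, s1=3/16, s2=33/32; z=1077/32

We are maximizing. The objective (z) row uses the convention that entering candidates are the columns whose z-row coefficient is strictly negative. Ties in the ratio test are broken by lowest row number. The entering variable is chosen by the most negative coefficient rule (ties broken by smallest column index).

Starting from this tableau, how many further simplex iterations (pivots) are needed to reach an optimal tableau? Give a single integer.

2

pivot: x2 in, x5 out → z = 687/17
pivot: x3 in, x4 out → z = 107/2
No improving column remains; optimal.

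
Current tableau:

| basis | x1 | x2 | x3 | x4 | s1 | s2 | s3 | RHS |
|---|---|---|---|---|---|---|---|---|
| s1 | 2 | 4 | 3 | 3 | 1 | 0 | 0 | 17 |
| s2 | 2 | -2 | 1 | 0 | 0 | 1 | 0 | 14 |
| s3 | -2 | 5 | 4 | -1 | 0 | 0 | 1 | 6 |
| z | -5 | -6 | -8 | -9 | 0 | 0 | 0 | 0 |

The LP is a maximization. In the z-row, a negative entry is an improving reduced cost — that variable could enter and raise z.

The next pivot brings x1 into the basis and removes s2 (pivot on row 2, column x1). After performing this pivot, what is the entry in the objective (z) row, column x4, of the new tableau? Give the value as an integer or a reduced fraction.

Pivot element is row 2, column x1: 2.
Normalize row 2: new (row 2, x4) = 0/2 = 0.
z-row ← z-row − (-5)·(new row 2): -9 − (-5)·0 = -9.

-9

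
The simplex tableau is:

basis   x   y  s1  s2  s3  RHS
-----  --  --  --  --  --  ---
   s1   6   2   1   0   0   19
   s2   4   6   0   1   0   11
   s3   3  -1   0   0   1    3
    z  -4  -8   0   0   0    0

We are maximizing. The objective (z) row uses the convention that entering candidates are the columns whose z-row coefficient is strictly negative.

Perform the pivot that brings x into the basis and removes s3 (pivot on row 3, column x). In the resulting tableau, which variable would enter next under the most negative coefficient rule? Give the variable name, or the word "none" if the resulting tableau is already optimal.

Pivot element 3. New z-row = old z-row − (-4)·(row 3/3).
Updated z-row coefficients: x: 0, y: -28/3, s1: 0, s2: 0, s3: 4/3.
The most negative is -28/3 in column y, so y would enter next.

y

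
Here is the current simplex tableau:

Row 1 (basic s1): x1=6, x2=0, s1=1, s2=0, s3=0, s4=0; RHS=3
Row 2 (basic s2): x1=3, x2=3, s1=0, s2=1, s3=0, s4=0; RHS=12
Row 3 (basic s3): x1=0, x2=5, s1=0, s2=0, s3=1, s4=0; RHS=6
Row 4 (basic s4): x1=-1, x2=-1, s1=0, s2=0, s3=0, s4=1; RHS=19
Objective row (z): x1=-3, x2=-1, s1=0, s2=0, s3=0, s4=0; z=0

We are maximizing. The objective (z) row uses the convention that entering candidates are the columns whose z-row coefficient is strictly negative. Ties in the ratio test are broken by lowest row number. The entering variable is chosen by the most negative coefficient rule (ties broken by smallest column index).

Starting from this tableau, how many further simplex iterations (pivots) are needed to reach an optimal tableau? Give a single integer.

pivot: x1 in, s1 out → z = 3/2
pivot: x2 in, s3 out → z = 27/10
No improving column remains; optimal.

2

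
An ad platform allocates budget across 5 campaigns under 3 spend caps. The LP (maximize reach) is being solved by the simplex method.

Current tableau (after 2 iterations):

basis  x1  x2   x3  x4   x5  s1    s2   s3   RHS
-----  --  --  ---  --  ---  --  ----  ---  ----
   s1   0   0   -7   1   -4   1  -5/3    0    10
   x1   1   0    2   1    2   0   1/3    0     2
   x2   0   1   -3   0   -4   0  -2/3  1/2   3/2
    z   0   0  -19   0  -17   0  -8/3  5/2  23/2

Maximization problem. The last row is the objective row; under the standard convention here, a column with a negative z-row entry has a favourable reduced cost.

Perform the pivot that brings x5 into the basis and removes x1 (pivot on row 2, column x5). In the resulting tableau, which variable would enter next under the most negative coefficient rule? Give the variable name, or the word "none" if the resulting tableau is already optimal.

x3

Pivot element 2. New z-row = old z-row − (-17)·(row 2/2).
Updated z-row coefficients: x1: 17/2, x2: 0, x3: -2, x4: 17/2, x5: 0, s1: 0, s2: 1/6, s3: 5/2.
The most negative is -2 in column x3, so x3 would enter next.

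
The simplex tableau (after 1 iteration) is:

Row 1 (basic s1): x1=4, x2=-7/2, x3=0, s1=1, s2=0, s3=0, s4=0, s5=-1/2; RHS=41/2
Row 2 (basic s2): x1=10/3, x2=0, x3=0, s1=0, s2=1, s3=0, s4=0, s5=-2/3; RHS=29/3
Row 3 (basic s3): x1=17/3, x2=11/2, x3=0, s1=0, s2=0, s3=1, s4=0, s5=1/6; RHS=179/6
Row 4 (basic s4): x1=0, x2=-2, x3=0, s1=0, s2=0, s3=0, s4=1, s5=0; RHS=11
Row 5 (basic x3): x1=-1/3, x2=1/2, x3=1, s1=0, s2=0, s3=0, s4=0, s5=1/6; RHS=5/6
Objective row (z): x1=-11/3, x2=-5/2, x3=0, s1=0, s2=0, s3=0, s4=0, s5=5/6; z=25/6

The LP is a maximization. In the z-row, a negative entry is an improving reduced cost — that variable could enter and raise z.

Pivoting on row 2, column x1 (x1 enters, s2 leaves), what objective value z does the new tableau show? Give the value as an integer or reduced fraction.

74/5

Minimum ratio for x1: (29/3)/(10/3) = 29/10.
z changes by −(z-row coeff of x1)·ratio = −(-11/3)·(29/10) = 319/30.
New z = 25/6 + (319/30) = 74/5.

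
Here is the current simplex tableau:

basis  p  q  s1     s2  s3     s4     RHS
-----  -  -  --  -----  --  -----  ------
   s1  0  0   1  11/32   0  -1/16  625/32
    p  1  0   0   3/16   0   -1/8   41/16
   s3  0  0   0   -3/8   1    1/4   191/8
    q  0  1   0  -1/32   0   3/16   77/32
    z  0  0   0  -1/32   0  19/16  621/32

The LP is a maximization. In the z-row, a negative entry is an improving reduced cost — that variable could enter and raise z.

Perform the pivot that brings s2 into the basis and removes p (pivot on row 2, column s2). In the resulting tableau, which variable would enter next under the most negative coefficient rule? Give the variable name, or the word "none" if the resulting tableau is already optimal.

none

Pivot element 3/16. New z-row = old z-row − (-1/32)·(row 2/(3/16)).
Updated z-row coefficients: p: 1/6, q: 0, s1: 0, s2: 0, s3: 0, s4: 7/6.
No coefficient is strictly negative; the tableau after this pivot is optimal.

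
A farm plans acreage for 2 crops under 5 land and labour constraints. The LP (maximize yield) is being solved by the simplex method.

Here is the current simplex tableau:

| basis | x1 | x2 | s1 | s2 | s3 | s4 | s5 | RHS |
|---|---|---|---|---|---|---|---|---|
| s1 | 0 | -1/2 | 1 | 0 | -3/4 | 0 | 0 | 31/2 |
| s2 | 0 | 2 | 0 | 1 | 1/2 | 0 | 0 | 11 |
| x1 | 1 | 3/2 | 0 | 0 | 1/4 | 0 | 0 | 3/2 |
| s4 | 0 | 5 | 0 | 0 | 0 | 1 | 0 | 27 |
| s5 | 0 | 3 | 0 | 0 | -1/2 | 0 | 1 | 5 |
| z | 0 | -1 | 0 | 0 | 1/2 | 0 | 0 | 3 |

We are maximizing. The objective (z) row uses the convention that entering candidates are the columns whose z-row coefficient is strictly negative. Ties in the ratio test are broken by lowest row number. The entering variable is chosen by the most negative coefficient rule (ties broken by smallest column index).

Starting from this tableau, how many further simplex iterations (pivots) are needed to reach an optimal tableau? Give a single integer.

1

pivot: x2 in, x1 out → z = 4
No improving column remains; optimal.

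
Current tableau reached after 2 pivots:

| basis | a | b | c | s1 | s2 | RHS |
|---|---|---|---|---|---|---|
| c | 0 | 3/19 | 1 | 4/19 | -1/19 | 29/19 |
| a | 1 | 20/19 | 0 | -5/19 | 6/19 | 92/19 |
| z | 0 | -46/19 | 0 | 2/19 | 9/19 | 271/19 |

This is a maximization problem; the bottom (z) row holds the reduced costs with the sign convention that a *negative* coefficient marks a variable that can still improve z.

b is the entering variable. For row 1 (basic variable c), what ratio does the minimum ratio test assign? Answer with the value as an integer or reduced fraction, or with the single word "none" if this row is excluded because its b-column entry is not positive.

Ratio = RHS / (b entry) = (29/19) / (3/19) = 29/3.

29/3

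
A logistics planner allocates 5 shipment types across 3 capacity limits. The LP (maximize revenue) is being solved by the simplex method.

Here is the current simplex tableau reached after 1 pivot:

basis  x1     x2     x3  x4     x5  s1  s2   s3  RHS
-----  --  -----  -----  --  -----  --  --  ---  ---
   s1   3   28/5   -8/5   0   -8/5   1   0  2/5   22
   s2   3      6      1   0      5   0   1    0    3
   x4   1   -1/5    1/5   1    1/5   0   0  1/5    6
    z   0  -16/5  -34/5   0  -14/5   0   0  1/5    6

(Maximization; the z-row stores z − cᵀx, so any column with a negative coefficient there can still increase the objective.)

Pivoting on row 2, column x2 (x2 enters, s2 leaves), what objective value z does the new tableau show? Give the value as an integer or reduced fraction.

Minimum ratio for x2: 3/6 = 1/2.
z changes by −(z-row coeff of x2)·ratio = −(-16/5)·(1/2) = 8/5.
New z = 6 + (8/5) = 38/5.

38/5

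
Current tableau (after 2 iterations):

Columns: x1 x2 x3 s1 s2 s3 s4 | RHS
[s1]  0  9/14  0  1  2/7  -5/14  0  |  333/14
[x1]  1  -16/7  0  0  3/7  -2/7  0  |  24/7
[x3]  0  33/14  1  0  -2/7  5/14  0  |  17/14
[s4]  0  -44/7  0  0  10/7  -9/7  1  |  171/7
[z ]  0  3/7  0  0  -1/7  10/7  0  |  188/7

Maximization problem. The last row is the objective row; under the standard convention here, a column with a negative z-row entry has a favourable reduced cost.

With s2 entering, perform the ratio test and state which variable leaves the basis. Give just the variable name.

Ratios: row 1 (s1): (333/14)/(2/7) = 333/4; row 2 (x1): (24/7)/(3/7) = 8; row 3 (x3): entry -2/7 ≤ 0, skip; row 4 (s4): (171/7)/(10/7) = 171/10.
Minimum ratio 8 is in the x1 row, so x1 leaves.

x1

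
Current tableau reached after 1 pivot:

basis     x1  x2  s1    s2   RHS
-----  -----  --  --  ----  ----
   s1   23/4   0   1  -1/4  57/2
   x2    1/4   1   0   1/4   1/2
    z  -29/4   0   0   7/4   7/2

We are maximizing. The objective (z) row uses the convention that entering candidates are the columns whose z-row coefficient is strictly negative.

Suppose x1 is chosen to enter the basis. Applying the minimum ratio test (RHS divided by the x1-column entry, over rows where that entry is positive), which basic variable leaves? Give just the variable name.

Ratios: row 1 (s1): (57/2)/(23/4) = 114/23; row 2 (x2): (1/2)/(1/4) = 2.
Minimum ratio 2 is in the x2 row, so x2 leaves.

x2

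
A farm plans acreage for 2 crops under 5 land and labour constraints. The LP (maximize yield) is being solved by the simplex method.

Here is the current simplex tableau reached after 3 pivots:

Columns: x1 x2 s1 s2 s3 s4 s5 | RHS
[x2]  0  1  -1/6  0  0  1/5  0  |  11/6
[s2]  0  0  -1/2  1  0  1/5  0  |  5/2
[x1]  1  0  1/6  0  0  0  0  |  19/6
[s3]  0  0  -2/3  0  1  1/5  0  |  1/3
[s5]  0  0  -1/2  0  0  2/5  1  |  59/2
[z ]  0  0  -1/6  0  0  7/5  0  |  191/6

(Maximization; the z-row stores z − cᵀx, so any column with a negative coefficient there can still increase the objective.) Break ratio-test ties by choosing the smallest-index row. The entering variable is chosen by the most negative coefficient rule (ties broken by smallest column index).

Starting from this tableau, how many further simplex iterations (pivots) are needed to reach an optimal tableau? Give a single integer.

pivot: s1 in, x1 out → z = 35
No improving column remains; optimal.

1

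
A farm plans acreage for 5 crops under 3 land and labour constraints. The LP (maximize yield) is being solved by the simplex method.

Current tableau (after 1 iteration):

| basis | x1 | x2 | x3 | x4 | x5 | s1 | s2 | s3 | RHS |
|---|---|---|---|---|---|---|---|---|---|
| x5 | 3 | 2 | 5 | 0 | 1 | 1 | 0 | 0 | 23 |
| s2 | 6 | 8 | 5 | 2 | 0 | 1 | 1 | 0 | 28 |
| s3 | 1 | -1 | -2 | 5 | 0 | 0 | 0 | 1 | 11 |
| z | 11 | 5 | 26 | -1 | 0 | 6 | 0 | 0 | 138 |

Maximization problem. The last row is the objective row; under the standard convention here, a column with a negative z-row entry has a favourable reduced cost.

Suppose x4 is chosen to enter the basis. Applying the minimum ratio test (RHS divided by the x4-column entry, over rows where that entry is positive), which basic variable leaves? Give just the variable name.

s3

Ratios: row 1 (x5): entry 0 ≤ 0, skip; row 2 (s2): 28/2 = 14; row 3 (s3): 11/5 = 11/5.
Minimum ratio 11/5 is in the s3 row, so s3 leaves.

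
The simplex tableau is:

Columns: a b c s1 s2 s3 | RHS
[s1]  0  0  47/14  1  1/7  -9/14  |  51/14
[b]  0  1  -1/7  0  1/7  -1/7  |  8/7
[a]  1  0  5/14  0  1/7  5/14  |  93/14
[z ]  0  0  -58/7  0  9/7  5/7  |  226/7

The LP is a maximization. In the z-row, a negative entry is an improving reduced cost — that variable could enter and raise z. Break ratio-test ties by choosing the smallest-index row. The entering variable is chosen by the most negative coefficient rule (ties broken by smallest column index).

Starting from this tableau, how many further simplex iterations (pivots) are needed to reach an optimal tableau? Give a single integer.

pivot: c in, s1 out → z = 1940/47
pivot: s3 in, a out → z = 541/10
No improving column remains; optimal.

2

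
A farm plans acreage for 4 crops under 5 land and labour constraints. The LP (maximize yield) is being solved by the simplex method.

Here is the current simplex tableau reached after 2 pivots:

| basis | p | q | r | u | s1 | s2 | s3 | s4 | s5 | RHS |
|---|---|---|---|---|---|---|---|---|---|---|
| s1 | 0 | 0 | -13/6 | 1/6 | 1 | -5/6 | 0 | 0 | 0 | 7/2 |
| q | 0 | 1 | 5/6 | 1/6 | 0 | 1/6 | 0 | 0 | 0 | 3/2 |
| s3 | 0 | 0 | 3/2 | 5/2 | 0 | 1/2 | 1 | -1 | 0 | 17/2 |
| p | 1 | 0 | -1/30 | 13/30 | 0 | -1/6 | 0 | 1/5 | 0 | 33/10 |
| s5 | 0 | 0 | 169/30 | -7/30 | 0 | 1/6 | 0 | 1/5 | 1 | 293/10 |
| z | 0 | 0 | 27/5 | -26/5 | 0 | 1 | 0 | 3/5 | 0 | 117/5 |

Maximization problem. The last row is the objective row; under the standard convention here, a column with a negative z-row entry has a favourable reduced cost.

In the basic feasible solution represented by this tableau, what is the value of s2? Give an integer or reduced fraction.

0

s2 is nonbasic (not in the basis column), so its value in the current BFS is 0.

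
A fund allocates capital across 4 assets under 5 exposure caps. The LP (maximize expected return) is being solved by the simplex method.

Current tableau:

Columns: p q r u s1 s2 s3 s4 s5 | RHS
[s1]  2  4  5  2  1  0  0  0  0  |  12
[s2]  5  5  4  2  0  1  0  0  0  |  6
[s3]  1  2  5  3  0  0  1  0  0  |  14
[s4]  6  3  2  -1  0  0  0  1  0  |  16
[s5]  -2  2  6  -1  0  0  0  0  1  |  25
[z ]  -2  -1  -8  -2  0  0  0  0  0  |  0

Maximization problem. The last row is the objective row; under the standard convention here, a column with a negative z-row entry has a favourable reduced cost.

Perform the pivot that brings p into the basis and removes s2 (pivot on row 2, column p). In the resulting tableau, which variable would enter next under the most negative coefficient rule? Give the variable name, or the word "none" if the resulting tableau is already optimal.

Pivot element 5. New z-row = old z-row − (-2)·(row 2/5).
Updated z-row coefficients: p: 0, q: 1, r: -32/5, u: -6/5, s1: 0, s2: 2/5, s3: 0, s4: 0, s5: 0.
The most negative is -32/5 in column r, so r would enter next.

r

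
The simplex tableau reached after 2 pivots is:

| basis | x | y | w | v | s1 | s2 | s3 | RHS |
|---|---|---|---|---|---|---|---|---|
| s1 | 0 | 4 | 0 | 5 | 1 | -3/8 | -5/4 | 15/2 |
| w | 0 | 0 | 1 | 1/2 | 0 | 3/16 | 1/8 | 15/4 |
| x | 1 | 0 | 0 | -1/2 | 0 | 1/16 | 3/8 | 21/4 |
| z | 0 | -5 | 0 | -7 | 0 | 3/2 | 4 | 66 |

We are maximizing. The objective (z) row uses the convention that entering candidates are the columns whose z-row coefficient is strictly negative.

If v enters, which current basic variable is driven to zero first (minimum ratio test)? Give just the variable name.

Ratios: row 1 (s1): (15/2)/5 = 3/2; row 2 (w): (15/4)/(1/2) = 15/2; row 3 (x): entry -1/2 ≤ 0, skip.
Minimum ratio 3/2 is in the s1 row, so s1 leaves.

s1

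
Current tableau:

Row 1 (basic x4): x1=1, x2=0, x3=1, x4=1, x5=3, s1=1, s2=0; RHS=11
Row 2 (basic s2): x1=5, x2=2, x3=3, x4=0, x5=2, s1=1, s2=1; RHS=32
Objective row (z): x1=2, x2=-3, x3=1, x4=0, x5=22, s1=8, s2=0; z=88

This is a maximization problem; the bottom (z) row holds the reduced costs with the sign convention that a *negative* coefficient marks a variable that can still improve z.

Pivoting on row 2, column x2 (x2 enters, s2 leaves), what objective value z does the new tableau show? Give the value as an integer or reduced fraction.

Minimum ratio for x2: 32/2 = 16.
z changes by −(z-row coeff of x2)·ratio = −(-3)·16 = 48.
New z = 88 + 48 = 136.

136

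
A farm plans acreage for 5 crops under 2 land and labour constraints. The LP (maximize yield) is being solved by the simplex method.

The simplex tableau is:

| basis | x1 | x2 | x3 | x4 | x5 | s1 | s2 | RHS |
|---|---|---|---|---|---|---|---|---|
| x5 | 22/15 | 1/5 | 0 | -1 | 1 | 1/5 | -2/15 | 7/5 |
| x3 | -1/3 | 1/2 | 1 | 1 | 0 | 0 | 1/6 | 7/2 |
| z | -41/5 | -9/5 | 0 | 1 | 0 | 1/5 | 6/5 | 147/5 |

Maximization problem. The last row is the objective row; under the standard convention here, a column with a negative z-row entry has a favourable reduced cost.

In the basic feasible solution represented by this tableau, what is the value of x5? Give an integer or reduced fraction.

7/5

x5 is basic (row 1); its value is the RHS of that row: 7/5.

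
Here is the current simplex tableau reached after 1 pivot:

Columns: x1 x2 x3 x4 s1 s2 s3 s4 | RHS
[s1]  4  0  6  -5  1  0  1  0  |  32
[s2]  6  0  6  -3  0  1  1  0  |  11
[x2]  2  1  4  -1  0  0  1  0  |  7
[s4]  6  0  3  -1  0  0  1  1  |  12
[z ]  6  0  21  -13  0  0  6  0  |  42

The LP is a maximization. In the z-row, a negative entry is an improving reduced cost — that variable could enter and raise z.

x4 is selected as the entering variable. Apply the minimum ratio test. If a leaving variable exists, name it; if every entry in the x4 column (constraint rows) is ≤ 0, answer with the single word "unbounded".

unbounded

x4-column entries: row 1: -5, row 2: -3, row 3: -1, row 4: -1. All ≤ 0, so x4 can increase without bound; the LP is unbounded in this direction.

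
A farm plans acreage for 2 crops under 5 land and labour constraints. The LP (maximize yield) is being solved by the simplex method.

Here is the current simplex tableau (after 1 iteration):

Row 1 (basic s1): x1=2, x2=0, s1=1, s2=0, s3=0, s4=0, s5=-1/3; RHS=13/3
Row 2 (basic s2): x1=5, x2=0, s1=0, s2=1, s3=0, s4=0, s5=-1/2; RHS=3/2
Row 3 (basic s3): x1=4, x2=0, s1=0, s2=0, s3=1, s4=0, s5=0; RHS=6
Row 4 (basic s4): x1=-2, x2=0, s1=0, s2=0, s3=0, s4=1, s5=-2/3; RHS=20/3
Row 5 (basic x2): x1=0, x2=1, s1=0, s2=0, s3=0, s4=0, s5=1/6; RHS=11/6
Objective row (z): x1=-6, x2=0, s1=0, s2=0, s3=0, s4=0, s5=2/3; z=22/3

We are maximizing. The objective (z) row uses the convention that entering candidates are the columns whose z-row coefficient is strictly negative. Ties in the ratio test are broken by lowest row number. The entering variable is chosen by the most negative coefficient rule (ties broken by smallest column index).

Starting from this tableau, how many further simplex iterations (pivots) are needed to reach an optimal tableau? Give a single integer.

pivot: x1 in, s2 out → z = 137/15
No improving column remains; optimal.

1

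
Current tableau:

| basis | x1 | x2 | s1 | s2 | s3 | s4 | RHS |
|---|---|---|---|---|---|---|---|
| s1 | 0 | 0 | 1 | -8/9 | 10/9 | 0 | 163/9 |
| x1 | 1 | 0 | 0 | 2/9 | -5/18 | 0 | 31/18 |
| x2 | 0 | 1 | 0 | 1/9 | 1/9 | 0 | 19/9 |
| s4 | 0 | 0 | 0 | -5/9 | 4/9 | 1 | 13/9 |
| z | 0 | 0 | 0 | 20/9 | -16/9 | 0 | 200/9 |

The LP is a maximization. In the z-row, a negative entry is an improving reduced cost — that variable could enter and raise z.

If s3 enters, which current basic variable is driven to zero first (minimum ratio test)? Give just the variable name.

Ratios: row 1 (s1): (163/9)/(10/9) = 163/10; row 2 (x1): entry -5/18 ≤ 0, skip; row 3 (x2): (19/9)/(1/9) = 19; row 4 (s4): (13/9)/(4/9) = 13/4.
Minimum ratio 13/4 is in the s4 row, so s4 leaves.

s4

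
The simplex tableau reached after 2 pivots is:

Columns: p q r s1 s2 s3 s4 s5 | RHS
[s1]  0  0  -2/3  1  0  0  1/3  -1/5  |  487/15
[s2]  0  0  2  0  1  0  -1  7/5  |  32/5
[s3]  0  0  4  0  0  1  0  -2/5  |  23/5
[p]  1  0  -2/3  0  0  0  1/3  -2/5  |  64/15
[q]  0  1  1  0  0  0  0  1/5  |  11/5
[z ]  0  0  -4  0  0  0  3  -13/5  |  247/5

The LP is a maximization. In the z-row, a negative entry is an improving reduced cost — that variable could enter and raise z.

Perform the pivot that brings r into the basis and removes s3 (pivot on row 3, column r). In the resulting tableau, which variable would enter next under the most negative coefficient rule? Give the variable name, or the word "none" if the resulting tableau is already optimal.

s5

Pivot element 4. New z-row = old z-row − (-4)·(row 3/4).
Updated z-row coefficients: p: 0, q: 0, r: 0, s1: 0, s2: 0, s3: 1, s4: 3, s5: -3.
The most negative is -3 in column s5, so s5 would enter next.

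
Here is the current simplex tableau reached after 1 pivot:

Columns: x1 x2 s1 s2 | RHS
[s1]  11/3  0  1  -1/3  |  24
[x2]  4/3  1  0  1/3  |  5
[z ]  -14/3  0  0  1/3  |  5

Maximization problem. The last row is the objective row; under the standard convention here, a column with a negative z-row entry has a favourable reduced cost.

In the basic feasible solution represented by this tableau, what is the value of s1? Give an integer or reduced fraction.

s1 is basic (row 1); its value is the RHS of that row: 24.

24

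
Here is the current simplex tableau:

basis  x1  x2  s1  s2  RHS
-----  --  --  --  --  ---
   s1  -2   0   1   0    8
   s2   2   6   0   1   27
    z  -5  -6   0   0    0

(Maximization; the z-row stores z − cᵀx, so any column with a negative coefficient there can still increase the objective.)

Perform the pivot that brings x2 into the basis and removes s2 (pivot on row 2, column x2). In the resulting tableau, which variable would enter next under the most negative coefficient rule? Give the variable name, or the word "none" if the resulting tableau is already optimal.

Pivot element 6. New z-row = old z-row − (-6)·(row 2/6).
Updated z-row coefficients: x1: -3, x2: 0, s1: 0, s2: 1.
The most negative is -3 in column x1, so x1 would enter next.

x1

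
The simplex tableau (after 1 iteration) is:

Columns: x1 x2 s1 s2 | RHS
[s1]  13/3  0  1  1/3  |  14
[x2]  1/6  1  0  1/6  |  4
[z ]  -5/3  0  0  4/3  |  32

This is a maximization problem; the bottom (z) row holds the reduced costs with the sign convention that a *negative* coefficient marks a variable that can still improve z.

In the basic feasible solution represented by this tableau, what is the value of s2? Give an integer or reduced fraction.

s2 is nonbasic (not in the basis column), so its value in the current BFS is 0.

0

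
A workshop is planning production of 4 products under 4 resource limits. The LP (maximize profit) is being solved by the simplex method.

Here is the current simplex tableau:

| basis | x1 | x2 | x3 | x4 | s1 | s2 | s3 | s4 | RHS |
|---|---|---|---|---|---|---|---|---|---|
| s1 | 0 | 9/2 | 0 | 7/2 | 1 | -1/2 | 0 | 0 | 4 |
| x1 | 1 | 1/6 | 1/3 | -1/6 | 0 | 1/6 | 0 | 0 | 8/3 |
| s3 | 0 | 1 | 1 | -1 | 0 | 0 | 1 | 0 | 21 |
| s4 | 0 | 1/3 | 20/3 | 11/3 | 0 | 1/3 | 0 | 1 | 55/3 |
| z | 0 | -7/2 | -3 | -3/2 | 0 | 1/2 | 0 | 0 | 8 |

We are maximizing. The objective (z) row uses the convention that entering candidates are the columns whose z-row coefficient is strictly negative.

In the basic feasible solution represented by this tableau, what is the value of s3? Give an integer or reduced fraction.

s3 is basic (row 3); its value is the RHS of that row: 21.

21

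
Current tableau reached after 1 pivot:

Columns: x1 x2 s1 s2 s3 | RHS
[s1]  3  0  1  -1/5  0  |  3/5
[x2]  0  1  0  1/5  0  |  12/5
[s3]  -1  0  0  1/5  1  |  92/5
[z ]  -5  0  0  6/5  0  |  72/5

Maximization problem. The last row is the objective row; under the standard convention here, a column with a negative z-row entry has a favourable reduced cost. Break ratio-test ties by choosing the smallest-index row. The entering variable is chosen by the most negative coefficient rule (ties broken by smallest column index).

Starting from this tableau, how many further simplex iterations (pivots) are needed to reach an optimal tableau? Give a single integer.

1

pivot: x1 in, s1 out → z = 77/5
No improving column remains; optimal.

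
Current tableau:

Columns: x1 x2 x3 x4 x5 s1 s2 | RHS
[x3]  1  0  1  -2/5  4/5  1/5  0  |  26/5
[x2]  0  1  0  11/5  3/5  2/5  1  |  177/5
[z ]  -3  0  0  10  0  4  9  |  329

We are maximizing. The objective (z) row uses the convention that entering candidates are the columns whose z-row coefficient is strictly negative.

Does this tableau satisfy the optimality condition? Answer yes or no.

no

Column x1 has objective-row coefficient -3, which is negative; an improving pivot exists, so not yet optimal.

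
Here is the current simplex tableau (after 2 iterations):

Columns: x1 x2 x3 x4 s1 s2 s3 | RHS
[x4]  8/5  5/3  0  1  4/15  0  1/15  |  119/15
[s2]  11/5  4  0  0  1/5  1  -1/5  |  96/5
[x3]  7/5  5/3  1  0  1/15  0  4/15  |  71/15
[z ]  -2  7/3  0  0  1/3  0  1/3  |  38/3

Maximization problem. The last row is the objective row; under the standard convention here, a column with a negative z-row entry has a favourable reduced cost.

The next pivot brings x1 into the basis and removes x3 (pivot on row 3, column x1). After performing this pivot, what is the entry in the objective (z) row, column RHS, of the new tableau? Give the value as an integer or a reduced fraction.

136/7

Pivot element is row 3, column x1: 7/5.
Normalize row 3: new (row 3, RHS) = (71/15)/(7/5) = 71/21.
z-row ← z-row − (-2)·(new row 3): 38/3 − (-2)·(71/21) = 136/7.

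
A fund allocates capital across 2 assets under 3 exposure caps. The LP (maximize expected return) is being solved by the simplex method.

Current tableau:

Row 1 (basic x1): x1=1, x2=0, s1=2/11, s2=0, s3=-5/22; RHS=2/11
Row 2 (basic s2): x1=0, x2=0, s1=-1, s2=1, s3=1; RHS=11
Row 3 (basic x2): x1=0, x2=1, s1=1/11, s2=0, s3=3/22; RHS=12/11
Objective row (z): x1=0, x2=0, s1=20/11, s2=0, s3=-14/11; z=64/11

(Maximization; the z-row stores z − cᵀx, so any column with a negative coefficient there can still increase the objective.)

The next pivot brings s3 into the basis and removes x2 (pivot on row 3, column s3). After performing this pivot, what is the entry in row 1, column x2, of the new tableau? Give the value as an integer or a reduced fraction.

Pivot element is row 3, column s3: 3/22.
Normalize row 3: new (row 3, x2) = 1/(3/22) = 22/3.
row 1 ← row 1 − (-5/22)·(new row 3): 0 − (-5/22)·(22/3) = 5/3.

5/3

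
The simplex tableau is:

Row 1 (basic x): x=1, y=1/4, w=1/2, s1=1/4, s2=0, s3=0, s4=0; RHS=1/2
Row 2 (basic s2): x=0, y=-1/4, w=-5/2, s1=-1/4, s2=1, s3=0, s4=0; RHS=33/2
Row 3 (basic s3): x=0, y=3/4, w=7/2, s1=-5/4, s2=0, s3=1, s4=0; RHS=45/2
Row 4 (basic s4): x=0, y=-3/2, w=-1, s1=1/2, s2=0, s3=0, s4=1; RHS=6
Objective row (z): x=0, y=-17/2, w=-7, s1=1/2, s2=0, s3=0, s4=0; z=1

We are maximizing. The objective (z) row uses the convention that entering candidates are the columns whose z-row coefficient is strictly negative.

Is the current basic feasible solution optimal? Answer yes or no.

no

Column y has objective-row coefficient -17/2, which is negative; an improving pivot exists, so not yet optimal.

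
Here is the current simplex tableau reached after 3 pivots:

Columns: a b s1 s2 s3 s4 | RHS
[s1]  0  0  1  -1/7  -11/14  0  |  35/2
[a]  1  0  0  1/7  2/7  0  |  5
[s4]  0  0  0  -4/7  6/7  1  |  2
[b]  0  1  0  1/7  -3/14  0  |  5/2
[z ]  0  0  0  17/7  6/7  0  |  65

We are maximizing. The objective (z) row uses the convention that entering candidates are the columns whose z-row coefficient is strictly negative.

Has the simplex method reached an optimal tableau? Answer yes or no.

yes

No objective-row coefficient is strictly negative, so no entering variable exists; the tableau is optimal.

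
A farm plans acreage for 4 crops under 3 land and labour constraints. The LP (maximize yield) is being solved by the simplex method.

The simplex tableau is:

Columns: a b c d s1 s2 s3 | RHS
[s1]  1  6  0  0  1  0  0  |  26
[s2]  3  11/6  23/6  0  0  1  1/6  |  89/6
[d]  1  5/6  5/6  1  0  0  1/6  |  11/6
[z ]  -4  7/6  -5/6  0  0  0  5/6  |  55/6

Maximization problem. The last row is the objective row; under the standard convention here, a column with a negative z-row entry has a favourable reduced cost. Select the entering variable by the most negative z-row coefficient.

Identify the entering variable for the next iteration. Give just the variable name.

a

Objective-row coefficients: a: -4, b: 7/6, c: -5/6, d: 0, s1: 0, s2: 0, s3: 5/6.
The most negative is -4 in column a, so a enters.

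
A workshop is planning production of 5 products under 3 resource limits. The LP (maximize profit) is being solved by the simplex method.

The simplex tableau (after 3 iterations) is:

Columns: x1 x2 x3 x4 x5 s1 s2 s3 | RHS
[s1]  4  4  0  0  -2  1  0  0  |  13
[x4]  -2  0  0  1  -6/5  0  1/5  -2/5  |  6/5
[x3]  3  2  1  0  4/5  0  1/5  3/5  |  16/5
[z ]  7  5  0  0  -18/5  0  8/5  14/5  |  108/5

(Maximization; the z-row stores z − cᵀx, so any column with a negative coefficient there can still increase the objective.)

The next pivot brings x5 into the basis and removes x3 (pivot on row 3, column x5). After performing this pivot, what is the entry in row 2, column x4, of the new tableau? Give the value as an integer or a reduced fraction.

Pivot element is row 3, column x5: 4/5.
Normalize row 3: new (row 3, x4) = 0/(4/5) = 0.
row 2 ← row 2 − (-6/5)·(new row 3): 1 − (-6/5)·0 = 1.

1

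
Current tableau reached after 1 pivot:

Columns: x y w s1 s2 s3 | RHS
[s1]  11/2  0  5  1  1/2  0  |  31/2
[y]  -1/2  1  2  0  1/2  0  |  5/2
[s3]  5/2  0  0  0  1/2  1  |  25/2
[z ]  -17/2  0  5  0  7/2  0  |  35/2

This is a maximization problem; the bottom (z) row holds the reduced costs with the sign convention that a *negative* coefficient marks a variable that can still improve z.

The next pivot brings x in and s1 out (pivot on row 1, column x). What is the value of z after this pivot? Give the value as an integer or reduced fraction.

456/11

Minimum ratio for x: (31/2)/(11/2) = 31/11.
z changes by −(z-row coeff of x)·ratio = −(-17/2)·(31/11) = 527/22.
New z = 35/2 + (527/22) = 456/11.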